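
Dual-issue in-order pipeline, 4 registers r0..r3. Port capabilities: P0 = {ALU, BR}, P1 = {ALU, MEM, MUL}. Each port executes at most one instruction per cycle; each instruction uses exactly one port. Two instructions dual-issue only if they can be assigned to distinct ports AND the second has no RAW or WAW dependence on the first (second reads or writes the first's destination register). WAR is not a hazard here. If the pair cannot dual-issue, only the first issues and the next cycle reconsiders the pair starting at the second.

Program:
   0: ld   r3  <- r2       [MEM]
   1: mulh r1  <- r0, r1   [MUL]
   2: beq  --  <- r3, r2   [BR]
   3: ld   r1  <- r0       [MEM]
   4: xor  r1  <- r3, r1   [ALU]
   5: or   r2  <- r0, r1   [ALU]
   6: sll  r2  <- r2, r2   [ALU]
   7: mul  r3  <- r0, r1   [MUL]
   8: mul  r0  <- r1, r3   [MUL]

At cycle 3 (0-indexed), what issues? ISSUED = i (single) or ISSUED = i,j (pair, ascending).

c0: i0 ld.MEM  no-port MEM/MUL
c1: i1+i2 mulh.MUL;beq.BR  dual
c2: i3 ld.MEM  RAW+WAW r1
c3: i4 xor.ALU  RAW r1
c4: i5 or.ALU  RAW+WAW r2
c5: i6+i7 sll.ALU;mul.MUL  dual
c6: i8 mul.MUL  tail

ISSUED = 4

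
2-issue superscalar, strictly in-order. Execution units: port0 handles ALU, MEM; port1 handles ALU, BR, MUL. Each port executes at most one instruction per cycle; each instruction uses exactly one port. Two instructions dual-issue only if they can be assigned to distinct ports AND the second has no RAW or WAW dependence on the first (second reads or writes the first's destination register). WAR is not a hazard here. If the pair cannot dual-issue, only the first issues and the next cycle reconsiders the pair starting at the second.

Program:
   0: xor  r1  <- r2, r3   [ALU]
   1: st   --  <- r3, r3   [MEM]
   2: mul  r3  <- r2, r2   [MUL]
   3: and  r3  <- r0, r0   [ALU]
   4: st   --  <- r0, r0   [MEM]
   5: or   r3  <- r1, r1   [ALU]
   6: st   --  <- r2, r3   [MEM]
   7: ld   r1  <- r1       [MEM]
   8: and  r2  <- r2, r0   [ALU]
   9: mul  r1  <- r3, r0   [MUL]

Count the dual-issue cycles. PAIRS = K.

#0 head=0: xor;st i0/i1 dual
#1 head=2: mul i2 WAW r3
#2 head=3: and;st i3/i4 dual
#3 head=5: or i5 RAW r3
#4 head=6: st i6 no-port MEM/MEM
#5 head=7: ld;and i7/i8 dual
#6 head=9: mul i9 tail

PAIRS = 3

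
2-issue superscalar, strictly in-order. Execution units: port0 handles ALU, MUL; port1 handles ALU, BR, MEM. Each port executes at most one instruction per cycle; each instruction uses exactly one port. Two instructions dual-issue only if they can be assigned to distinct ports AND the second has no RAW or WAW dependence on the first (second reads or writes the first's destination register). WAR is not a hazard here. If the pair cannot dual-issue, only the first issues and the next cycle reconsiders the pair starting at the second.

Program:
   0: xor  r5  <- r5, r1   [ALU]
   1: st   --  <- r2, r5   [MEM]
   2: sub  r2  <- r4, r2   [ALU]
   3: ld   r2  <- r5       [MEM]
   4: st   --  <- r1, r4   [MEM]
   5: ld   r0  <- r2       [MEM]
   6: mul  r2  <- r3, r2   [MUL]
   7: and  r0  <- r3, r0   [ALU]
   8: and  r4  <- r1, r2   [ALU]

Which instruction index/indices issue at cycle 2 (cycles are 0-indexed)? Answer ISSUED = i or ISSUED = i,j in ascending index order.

[0] i0  xor  -- RAW r5
[1] i1/i2  st sub  -- 2-wide
[2] i3  ld  -- no-port MEM/MEM
[3] i4  st  -- no-port MEM/MEM
[4] i5/i6  ld mul  -- 2-wide
[5] i7/i8  and and  -- 2-wide

ISSUED = 3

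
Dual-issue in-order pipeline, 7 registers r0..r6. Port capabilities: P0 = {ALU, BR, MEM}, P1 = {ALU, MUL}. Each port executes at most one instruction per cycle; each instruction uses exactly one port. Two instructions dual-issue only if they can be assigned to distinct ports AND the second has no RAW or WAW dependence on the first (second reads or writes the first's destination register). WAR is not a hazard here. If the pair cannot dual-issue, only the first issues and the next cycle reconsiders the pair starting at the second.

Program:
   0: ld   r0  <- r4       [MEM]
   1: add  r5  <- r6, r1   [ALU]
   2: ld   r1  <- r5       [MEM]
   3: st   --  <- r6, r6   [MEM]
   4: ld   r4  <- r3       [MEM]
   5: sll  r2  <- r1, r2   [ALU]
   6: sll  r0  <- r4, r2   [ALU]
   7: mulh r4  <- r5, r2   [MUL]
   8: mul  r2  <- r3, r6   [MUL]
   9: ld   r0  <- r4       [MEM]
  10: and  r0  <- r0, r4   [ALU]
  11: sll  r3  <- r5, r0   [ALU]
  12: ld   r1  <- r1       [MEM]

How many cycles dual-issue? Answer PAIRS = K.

PAIRS = 5

0. ld.MEM add.ALU @i0&i1  | dual
1. ld.MEM @i2  | no-port MEM/MEM
2. st.MEM @i3  | no-port MEM/MEM
3. ld.MEM sll.ALU @i4&i5  | dual
4. sll.ALU mulh.MUL @i6&i7  | dual
5. mul.MUL ld.MEM @i8&i9  | dual
6. and.ALU @i10  | RAW r0
7. sll.ALU ld.MEM @i11&i12  | dual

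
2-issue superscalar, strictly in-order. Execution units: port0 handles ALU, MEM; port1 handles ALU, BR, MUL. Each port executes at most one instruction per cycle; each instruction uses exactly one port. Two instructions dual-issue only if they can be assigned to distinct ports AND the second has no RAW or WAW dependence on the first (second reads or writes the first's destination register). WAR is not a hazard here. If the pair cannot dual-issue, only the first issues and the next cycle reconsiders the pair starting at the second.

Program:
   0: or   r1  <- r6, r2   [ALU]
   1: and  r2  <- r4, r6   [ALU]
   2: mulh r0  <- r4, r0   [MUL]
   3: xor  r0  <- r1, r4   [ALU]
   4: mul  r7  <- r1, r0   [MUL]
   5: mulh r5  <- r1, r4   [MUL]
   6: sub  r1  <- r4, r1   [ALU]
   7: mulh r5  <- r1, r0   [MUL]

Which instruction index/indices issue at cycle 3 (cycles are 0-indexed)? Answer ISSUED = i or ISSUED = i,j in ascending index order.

ISSUED = 4

t=0 i0&i1:or;and ; pair
t=1 i2:mulh ; WAW r0
t=2 i3:xor ; RAW r0
t=3 i4:mul ; no-port MUL/MUL
t=4 i5&i6:mulh;sub ; pair
t=5 i7:mulh ; tail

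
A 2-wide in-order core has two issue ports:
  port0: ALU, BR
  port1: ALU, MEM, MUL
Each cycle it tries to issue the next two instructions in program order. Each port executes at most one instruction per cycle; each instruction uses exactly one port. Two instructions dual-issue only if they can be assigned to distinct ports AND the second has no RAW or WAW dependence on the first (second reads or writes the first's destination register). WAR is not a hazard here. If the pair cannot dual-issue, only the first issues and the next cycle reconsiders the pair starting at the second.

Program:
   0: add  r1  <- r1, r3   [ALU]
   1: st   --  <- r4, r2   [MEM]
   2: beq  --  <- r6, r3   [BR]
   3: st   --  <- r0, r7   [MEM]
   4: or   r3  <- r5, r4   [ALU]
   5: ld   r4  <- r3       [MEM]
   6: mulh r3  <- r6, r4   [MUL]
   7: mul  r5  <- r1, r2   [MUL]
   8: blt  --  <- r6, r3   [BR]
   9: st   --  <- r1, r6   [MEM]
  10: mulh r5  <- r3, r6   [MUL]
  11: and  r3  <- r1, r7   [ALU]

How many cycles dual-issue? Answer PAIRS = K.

  cy0 -> i0,i1 (add.ALU+st.MEM) dual
  cy1 -> i2,i3 (beq.BR+st.MEM) dual
  cy2 -> i4 (or.ALU) RAW r3
  cy3 -> i5 (ld.MEM) no-port MEM/MUL
  cy4 -> i6 (mulh.MUL) no-port MUL/MUL
  cy5 -> i7,i8 (mul.MUL+blt.BR) dual
  cy6 -> i9 (st.MEM) no-port MEM/MUL
  cy7 -> i10,i11 (mulh.MUL+and.ALU) dual

PAIRS = 4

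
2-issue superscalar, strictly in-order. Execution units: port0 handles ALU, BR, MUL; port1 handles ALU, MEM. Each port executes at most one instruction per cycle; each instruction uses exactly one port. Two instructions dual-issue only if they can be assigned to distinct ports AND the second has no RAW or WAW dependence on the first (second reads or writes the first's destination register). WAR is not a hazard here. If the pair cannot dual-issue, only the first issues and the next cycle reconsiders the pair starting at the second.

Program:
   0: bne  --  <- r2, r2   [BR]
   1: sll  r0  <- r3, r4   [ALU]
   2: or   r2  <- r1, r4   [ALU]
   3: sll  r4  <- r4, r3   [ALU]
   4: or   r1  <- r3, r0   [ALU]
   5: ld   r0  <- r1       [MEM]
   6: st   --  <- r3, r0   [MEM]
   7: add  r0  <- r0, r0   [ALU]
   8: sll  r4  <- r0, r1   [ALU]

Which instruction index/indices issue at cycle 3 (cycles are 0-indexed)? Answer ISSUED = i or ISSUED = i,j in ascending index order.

ISSUED = 5

0. bne.BR;sll.ALU @i0/i1  | 2-wide
1. or.ALU;sll.ALU @i2/i3  | 2-wide
2. or.ALU @i4  | RAW r1
3. ld.MEM @i5  | no-port MEM/MEM
4. st.MEM;add.ALU @i6/i7  | 2-wide
5. sll.ALU @i8  | tail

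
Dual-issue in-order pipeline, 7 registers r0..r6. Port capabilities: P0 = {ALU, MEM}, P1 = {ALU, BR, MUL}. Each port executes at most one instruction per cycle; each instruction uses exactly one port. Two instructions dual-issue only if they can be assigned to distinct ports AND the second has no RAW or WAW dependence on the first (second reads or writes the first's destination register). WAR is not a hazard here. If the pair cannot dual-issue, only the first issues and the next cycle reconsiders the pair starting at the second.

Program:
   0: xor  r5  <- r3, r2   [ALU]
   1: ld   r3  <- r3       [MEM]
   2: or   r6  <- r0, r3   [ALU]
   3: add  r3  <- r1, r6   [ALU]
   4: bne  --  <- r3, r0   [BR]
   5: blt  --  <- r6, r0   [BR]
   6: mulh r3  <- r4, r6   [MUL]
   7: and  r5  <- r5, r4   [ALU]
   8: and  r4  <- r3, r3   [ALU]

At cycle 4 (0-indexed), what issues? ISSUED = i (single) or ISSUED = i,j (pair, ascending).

#0 head=0: xor.ALU ld.MEM i0,i1 dual
#1 head=2: or.ALU i2 RAW r6
#2 head=3: add.ALU i3 RAW r3
#3 head=4: bne.BR i4 no-port BR/BR
#4 head=5: blt.BR i5 no-port BR/MUL
#5 head=6: mulh.MUL and.ALU i6,i7 dual
#6 head=8: and.ALU i8 tail

ISSUED = 5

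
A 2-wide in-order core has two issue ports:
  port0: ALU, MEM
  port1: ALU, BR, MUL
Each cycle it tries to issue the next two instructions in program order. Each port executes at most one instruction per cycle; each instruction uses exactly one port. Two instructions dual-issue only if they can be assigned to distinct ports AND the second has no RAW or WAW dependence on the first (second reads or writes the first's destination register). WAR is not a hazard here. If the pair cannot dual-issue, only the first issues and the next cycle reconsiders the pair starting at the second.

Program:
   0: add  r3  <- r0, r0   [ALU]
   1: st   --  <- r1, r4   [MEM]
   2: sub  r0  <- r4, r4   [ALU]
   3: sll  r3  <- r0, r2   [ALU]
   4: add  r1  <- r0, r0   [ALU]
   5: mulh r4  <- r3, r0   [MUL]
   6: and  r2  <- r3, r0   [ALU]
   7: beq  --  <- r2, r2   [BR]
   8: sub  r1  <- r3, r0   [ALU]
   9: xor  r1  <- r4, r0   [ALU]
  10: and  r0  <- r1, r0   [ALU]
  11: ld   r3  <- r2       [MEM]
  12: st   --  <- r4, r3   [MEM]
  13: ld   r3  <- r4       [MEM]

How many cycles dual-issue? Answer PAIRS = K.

t=0 i0+i1:add/st ; 2-wide
t=1 i2:sub ; RAW r0
t=2 i3+i4:sll/add ; 2-wide
t=3 i5+i6:mulh/and ; 2-wide
t=4 i7+i8:beq/sub ; 2-wide
t=5 i9:xor ; RAW r1
t=6 i10+i11:and/ld ; 2-wide
t=7 i12:st ; no-port MEM/MEM
t=8 i13:ld ; tail

PAIRS = 5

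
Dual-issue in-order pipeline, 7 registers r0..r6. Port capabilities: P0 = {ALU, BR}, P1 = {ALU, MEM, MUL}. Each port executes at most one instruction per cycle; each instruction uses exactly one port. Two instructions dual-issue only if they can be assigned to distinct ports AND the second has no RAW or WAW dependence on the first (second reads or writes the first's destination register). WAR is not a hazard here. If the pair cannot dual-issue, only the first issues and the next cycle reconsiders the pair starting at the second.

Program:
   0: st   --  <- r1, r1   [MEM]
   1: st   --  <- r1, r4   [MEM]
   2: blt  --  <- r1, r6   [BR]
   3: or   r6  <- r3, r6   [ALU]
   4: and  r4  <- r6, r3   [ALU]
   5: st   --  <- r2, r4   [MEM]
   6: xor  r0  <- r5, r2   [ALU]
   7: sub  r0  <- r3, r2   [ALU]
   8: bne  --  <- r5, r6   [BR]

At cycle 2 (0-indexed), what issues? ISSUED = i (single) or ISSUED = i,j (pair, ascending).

t=0 i0:st ; no-port MEM/MEM
t=1 i1&i2:st+blt ; 2-wide
t=2 i3:or ; RAW r6
t=3 i4:and ; RAW r4
t=4 i5&i6:st+xor ; 2-wide
t=5 i7&i8:sub+bne ; 2-wide

ISSUED = 3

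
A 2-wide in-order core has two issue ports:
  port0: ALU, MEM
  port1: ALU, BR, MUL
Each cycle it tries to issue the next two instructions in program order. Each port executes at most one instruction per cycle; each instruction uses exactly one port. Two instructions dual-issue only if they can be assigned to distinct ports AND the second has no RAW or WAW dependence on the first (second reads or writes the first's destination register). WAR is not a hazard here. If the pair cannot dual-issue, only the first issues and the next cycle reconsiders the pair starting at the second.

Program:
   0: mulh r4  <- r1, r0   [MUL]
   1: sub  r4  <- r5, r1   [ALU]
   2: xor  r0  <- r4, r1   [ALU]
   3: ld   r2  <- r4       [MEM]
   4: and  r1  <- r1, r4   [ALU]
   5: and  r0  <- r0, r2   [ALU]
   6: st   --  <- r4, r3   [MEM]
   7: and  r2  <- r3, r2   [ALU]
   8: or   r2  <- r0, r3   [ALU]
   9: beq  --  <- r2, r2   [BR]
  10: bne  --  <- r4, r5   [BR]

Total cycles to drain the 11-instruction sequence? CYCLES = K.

CYCLES = 8

t=0 i0:mulh.MUL ; WAW r4
t=1 i1:sub.ALU ; RAW r4
t=2 i2+i3:xor.ALU+ld.MEM ; 2-wide
t=3 i4+i5:and.ALU+and.ALU ; 2-wide
t=4 i6+i7:st.MEM+and.ALU ; 2-wide
t=5 i8:or.ALU ; RAW r2
t=6 i9:beq.BR ; no-port BR/BR
t=7 i10:bne.BR ; tail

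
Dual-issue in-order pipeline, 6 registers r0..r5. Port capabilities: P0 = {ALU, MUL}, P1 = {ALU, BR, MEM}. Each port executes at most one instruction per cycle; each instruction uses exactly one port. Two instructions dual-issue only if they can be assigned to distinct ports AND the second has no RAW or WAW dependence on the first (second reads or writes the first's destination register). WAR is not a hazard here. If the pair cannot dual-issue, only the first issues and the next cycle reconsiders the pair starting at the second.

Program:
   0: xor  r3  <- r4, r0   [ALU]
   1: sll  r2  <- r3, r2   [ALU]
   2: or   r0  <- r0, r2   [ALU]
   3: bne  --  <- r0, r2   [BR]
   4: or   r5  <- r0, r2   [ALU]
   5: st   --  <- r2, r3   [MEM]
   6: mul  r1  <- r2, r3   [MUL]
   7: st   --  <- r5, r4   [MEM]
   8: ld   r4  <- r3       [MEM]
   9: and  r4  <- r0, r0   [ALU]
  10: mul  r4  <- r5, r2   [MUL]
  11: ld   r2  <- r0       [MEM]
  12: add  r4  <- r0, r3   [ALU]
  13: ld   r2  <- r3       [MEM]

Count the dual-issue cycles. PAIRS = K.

t=0 i0:xor ; RAW r3
t=1 i1:sll ; RAW r2
t=2 i2:or ; RAW r0
t=3 i3&i4:bne/or ; pair
t=4 i5&i6:st/mul ; pair
t=5 i7:st ; no-port MEM/MEM
t=6 i8:ld ; WAW r4
t=7 i9:and ; WAW r4
t=8 i10&i11:mul/ld ; pair
t=9 i12&i13:add/ld ; pair

PAIRS = 4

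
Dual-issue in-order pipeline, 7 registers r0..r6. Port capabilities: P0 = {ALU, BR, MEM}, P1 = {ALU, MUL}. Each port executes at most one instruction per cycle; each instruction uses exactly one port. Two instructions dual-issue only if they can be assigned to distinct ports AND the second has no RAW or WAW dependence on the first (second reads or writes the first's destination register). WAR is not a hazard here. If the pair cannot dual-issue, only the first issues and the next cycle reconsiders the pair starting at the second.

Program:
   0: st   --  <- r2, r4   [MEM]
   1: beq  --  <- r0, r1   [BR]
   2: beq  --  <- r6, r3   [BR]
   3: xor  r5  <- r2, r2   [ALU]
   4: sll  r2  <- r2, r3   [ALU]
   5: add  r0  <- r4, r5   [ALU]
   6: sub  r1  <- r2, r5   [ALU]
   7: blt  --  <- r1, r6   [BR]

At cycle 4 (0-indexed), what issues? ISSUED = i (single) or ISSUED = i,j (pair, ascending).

  cy0 -> i0 (st) no-port MEM/BR
  cy1 -> i1 (beq) no-port BR/BR
  cy2 -> i2&i3 (beq;xor) pair
  cy3 -> i4&i5 (sll;add) pair
  cy4 -> i6 (sub) RAW r1
  cy5 -> i7 (blt) tail

ISSUED = 6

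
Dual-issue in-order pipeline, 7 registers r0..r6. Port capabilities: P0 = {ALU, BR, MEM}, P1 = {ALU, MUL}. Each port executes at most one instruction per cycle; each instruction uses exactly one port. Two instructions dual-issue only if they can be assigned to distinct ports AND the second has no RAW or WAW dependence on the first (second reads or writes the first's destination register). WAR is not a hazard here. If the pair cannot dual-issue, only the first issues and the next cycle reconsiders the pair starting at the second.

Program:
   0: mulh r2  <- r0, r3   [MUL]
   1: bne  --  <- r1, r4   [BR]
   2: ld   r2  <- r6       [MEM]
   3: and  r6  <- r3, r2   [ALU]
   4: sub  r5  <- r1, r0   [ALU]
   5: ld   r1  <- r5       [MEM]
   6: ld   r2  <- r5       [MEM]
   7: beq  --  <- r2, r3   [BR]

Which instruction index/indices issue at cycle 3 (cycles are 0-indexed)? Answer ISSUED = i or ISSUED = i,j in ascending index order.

ISSUED = 5

t=0 i0,i1:mulh.MUL+bne.BR ; dual
t=1 i2:ld.MEM ; RAW r2
t=2 i3,i4:and.ALU+sub.ALU ; dual
t=3 i5:ld.MEM ; no-port MEM/MEM
t=4 i6:ld.MEM ; no-port MEM/BR
t=5 i7:beq.BR ; tail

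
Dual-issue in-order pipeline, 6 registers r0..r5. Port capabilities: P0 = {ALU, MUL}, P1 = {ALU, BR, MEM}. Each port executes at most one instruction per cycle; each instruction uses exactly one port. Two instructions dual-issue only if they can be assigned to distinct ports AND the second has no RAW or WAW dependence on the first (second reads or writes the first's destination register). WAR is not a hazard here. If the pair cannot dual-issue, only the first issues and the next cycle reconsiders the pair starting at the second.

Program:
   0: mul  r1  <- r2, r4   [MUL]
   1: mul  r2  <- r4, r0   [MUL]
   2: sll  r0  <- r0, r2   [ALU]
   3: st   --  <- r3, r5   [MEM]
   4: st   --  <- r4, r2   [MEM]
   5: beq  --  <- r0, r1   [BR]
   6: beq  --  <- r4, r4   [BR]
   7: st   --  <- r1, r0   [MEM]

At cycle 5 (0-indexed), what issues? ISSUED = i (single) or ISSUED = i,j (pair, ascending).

ISSUED = 6

t=0 i0:mul.MUL ; no-port MUL/MUL
t=1 i1:mul.MUL ; RAW r2
t=2 i2+i3:sll.ALU/st.MEM ; pair
t=3 i4:st.MEM ; no-port MEM/BR
t=4 i5:beq.BR ; no-port BR/BR
t=5 i6:beq.BR ; no-port BR/MEM
t=6 i7:st.MEM ; tail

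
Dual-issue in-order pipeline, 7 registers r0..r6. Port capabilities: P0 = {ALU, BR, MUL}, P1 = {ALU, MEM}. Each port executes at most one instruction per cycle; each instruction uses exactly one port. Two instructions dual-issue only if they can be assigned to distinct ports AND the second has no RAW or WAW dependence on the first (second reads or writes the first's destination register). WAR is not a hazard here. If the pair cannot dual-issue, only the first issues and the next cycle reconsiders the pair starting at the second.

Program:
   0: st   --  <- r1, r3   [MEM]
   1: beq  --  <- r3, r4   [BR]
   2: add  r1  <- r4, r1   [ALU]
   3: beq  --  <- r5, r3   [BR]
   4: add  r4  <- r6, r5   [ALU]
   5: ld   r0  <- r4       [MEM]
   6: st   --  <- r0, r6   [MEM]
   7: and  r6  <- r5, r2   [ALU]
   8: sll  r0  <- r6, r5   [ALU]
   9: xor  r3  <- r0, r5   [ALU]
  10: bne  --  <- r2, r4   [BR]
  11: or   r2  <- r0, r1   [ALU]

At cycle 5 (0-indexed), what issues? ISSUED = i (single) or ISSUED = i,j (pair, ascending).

0. st;beq @i0/i1  | 2-wide
1. add;beq @i2/i3  | 2-wide
2. add @i4  | RAW r4
3. ld @i5  | no-port MEM/MEM
4. st;and @i6/i7  | 2-wide
5. sll @i8  | RAW r0
6. xor;bne @i9/i10  | 2-wide
7. or @i11  | tail

ISSUED = 8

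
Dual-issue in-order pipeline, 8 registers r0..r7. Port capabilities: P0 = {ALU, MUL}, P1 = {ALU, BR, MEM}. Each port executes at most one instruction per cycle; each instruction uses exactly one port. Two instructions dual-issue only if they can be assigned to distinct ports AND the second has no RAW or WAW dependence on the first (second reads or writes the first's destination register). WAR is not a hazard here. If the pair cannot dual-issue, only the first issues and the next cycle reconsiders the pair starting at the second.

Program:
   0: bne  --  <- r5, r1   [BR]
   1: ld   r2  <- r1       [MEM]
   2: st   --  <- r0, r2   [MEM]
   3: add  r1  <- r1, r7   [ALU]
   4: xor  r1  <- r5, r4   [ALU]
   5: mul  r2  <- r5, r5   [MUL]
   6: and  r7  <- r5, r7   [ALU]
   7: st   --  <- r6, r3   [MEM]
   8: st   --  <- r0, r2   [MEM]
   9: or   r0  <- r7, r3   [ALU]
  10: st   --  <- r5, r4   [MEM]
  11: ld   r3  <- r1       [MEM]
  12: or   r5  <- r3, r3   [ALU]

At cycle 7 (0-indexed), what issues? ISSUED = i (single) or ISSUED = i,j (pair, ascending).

ISSUED = 11

[0] i0  bne  -- no-port BR/MEM
[1] i1  ld  -- no-port MEM/MEM
[2] i2&i3  st;add  -- 2-wide
[3] i4&i5  xor;mul  -- 2-wide
[4] i6&i7  and;st  -- 2-wide
[5] i8&i9  st;or  -- 2-wide
[6] i10  st  -- no-port MEM/MEM
[7] i11  ld  -- RAW r3
[8] i12  or  -- tail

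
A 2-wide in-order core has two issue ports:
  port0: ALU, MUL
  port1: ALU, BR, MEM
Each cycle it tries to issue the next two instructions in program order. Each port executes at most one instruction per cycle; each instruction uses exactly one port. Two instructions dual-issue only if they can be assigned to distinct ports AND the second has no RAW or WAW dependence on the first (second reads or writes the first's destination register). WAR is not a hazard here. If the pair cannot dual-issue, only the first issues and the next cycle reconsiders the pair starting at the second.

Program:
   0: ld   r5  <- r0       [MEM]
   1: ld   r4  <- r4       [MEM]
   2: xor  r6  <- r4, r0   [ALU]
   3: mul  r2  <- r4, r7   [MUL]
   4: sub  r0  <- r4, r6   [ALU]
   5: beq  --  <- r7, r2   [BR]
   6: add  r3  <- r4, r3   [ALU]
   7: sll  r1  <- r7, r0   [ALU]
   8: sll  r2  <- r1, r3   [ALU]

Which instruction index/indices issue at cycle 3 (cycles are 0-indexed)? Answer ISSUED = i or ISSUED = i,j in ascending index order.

c0: i0 ld.MEM  no-port MEM/MEM
c1: i1 ld.MEM  RAW r4
c2: i2&i3 xor.ALU+mul.MUL  dual
c3: i4&i5 sub.ALU+beq.BR  dual
c4: i6&i7 add.ALU+sll.ALU  dual
c5: i8 sll.ALU  tail

ISSUED = 4,5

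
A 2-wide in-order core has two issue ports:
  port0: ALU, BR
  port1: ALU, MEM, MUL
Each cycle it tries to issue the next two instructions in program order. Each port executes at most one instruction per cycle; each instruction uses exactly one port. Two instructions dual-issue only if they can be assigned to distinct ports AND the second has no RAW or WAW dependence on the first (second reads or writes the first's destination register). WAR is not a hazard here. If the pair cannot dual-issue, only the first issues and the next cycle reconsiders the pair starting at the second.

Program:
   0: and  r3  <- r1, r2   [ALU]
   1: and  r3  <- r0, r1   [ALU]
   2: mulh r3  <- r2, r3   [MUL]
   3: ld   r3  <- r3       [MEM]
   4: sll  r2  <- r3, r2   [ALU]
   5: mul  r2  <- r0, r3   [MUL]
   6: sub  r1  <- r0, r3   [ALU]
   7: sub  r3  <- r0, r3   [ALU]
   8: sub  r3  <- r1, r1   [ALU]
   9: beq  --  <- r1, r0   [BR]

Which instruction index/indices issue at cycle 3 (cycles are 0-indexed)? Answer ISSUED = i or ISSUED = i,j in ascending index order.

[0] i0  and.ALU  -- WAW r3
[1] i1  and.ALU  -- RAW+WAW r3
[2] i2  mulh.MUL  -- no-port MUL/MEM
[3] i3  ld.MEM  -- RAW r3
[4] i4  sll.ALU  -- WAW r2
[5] i5,i6  mul.MUL sub.ALU  -- pair
[6] i7  sub.ALU  -- WAW r3
[7] i8,i9  sub.ALU beq.BR  -- pair

ISSUED = 3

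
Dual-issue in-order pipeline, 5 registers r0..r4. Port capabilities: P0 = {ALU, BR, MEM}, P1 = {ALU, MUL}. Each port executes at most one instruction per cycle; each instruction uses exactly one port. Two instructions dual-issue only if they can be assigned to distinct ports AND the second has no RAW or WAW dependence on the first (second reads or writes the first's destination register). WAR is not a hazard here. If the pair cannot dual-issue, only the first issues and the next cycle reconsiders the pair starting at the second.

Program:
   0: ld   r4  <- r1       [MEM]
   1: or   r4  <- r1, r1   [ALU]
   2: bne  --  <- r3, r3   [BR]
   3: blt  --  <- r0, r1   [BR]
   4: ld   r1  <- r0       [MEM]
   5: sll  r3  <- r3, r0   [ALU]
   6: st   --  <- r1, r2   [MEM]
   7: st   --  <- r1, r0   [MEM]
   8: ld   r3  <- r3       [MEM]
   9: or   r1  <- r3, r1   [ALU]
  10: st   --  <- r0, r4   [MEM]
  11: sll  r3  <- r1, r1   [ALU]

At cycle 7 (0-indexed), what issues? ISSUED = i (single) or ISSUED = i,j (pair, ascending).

ISSUED = 9,10

t=0 i0:ld ; WAW r4
t=1 i1+i2:or bne ; pair
t=2 i3:blt ; no-port BR/MEM
t=3 i4+i5:ld sll ; pair
t=4 i6:st ; no-port MEM/MEM
t=5 i7:st ; no-port MEM/MEM
t=6 i8:ld ; RAW r3
t=7 i9+i10:or st ; pair
t=8 i11:sll ; tail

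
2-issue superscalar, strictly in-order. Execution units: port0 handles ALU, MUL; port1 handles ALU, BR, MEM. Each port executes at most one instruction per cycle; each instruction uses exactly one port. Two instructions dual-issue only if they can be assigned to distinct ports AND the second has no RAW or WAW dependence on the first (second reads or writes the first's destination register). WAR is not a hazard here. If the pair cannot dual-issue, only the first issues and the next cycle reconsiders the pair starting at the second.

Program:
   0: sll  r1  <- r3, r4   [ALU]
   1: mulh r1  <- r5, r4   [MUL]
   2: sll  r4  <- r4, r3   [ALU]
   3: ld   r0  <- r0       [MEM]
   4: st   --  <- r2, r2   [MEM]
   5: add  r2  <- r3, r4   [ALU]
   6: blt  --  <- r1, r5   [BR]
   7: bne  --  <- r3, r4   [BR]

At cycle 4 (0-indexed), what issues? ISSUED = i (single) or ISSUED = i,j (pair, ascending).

c0: i0 sll.ALU  WAW r1
c1: i1,i2 mulh.MUL+sll.ALU  dual
c2: i3 ld.MEM  no-port MEM/MEM
c3: i4,i5 st.MEM+add.ALU  dual
c4: i6 blt.BR  no-port BR/BR
c5: i7 bne.BR  tail

ISSUED = 6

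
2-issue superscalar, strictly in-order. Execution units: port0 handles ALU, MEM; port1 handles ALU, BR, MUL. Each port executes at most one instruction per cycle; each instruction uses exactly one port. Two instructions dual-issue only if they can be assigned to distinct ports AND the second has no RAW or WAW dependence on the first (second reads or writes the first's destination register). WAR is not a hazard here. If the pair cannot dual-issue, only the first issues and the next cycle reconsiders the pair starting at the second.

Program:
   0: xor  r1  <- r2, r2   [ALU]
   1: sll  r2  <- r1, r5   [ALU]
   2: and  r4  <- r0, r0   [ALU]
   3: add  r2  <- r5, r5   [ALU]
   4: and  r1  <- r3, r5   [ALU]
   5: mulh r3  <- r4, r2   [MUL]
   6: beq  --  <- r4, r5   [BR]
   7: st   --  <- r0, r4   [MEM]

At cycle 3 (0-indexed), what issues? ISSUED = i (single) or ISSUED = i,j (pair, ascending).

ISSUED = 5

t=0 i0:xor ; RAW r1
t=1 i1/i2:sll+and ; pair
t=2 i3/i4:add+and ; pair
t=3 i5:mulh ; no-port MUL/BR
t=4 i6/i7:beq+st ; pair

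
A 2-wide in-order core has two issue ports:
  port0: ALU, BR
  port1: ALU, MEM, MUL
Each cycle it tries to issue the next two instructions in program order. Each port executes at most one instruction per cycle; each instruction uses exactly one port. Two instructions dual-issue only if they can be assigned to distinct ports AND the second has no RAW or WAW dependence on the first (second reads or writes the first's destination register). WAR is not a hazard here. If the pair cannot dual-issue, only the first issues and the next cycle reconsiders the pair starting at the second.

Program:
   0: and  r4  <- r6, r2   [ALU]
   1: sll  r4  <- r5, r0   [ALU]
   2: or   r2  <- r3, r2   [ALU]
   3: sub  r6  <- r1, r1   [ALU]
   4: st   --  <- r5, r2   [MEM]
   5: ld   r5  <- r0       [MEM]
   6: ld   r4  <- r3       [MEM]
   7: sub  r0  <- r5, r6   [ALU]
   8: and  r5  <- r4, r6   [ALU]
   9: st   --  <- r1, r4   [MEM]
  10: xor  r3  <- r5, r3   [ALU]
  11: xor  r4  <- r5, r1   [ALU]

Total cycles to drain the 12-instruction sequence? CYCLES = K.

CYCLES = 7

c0: i0 and  WAW r4
c1: i1&i2 sll+or  dual
c2: i3&i4 sub+st  dual
c3: i5 ld  no-port MEM/MEM
c4: i6&i7 ld+sub  dual
c5: i8&i9 and+st  dual
c6: i10&i11 xor+xor  dual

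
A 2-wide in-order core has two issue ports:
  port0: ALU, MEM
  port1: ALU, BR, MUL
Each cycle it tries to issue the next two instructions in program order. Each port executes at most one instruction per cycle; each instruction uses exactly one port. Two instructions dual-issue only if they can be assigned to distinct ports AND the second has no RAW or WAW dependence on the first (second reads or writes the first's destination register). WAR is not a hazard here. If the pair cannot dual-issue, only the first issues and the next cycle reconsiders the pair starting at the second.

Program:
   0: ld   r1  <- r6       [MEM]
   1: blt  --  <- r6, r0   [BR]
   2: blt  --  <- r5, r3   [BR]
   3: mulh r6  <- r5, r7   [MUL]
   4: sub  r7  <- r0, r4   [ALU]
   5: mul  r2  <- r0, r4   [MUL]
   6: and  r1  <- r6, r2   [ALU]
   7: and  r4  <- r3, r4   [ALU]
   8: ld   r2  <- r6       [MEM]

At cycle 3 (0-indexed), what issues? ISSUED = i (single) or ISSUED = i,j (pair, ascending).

0. ld.MEM;blt.BR @i0/i1  | pair
1. blt.BR @i2  | no-port BR/MUL
2. mulh.MUL;sub.ALU @i3/i4  | pair
3. mul.MUL @i5  | RAW r2
4. and.ALU;and.ALU @i6/i7  | pair
5. ld.MEM @i8  | tail

ISSUED = 5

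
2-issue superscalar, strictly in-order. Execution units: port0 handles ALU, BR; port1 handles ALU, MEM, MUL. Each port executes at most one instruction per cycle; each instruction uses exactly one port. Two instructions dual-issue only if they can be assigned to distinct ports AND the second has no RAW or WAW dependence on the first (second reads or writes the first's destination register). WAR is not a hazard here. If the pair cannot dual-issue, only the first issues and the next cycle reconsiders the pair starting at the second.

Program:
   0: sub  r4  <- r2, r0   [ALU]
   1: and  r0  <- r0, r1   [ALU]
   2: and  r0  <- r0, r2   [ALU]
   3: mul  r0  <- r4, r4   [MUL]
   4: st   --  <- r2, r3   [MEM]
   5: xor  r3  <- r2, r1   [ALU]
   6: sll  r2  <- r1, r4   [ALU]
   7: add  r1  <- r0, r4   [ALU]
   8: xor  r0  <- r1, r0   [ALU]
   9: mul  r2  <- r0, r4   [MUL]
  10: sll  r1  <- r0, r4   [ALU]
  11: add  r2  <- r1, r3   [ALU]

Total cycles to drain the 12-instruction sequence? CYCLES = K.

c0: i0/i1 sub/and  dual
c1: i2 and  WAW r0
c2: i3 mul  no-port MUL/MEM
c3: i4/i5 st/xor  dual
c4: i6/i7 sll/add  dual
c5: i8 xor  RAW r0
c6: i9/i10 mul/sll  dual
c7: i11 add  tail

CYCLES = 8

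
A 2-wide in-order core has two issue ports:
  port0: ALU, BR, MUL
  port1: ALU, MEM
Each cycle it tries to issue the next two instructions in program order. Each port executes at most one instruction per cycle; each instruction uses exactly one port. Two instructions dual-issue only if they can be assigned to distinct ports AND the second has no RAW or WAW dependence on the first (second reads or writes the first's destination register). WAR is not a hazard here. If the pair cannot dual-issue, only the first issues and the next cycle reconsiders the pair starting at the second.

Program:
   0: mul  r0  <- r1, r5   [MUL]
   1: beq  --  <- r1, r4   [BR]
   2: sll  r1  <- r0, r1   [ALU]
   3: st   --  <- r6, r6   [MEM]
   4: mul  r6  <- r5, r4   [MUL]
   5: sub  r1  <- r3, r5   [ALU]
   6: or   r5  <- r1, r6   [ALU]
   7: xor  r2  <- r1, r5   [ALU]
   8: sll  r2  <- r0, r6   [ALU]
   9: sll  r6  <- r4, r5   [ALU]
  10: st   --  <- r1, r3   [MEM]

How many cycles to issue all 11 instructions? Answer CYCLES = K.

CYCLES = 8

t=0 i0:mul.MUL ; no-port MUL/BR
t=1 i1/i2:beq.BR/sll.ALU ; dual
t=2 i3/i4:st.MEM/mul.MUL ; dual
t=3 i5:sub.ALU ; RAW r1
t=4 i6:or.ALU ; RAW r5
t=5 i7:xor.ALU ; WAW r2
t=6 i8/i9:sll.ALU/sll.ALU ; dual
t=7 i10:st.MEM ; tail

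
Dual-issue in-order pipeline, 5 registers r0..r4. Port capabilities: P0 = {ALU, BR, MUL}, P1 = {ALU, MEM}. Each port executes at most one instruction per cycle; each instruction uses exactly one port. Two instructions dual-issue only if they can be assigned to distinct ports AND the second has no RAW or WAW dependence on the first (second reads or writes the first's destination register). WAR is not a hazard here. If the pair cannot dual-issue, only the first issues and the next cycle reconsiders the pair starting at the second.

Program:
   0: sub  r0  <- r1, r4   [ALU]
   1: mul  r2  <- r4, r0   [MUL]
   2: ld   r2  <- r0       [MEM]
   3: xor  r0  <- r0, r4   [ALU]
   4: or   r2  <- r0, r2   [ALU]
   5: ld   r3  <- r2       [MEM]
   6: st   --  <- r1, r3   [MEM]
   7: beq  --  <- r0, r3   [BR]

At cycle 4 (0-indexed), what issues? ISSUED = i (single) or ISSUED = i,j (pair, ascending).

ISSUED = 5

[0] i0  sub.ALU  -- RAW r0
[1] i1  mul.MUL  -- WAW r2
[2] i2,i3  ld.MEM+xor.ALU  -- dual
[3] i4  or.ALU  -- RAW r2
[4] i5  ld.MEM  -- no-port MEM/MEM
[5] i6,i7  st.MEM+beq.BR  -- dual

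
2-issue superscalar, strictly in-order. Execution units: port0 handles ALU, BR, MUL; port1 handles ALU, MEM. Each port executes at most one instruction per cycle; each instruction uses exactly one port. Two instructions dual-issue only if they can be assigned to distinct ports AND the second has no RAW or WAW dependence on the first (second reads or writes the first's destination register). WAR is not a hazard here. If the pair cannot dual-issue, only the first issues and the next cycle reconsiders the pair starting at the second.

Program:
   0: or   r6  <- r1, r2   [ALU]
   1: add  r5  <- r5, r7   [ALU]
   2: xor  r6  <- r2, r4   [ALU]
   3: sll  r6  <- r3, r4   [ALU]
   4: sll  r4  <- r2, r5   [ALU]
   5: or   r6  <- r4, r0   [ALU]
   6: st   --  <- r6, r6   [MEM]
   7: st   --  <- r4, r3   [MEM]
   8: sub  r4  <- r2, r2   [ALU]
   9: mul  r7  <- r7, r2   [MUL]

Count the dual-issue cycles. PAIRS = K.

#0 head=0: or.ALU+add.ALU i0/i1 pair
#1 head=2: xor.ALU i2 WAW r6
#2 head=3: sll.ALU+sll.ALU i3/i4 pair
#3 head=5: or.ALU i5 RAW r6
#4 head=6: st.MEM i6 no-port MEM/MEM
#5 head=7: st.MEM+sub.ALU i7/i8 pair
#6 head=9: mul.MUL i9 tail

PAIRS = 3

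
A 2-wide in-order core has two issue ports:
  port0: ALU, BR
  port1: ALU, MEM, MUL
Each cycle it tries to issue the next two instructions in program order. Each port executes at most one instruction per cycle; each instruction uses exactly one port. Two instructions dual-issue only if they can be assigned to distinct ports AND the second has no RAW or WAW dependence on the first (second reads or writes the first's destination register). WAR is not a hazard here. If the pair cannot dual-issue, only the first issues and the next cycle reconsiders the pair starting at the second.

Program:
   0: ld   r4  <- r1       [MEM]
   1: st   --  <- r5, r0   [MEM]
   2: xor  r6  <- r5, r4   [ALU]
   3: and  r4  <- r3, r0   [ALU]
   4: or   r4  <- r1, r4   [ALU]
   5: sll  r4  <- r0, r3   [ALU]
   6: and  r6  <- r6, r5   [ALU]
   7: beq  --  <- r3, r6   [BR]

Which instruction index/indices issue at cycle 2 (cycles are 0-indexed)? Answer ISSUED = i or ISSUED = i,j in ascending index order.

#0 head=0: ld.MEM i0 no-port MEM/MEM
#1 head=1: st.MEM;xor.ALU i1+i2 dual
#2 head=3: and.ALU i3 RAW+WAW r4
#3 head=4: or.ALU i4 WAW r4
#4 head=5: sll.ALU;and.ALU i5+i6 dual
#5 head=7: beq.BR i7 tail

ISSUED = 3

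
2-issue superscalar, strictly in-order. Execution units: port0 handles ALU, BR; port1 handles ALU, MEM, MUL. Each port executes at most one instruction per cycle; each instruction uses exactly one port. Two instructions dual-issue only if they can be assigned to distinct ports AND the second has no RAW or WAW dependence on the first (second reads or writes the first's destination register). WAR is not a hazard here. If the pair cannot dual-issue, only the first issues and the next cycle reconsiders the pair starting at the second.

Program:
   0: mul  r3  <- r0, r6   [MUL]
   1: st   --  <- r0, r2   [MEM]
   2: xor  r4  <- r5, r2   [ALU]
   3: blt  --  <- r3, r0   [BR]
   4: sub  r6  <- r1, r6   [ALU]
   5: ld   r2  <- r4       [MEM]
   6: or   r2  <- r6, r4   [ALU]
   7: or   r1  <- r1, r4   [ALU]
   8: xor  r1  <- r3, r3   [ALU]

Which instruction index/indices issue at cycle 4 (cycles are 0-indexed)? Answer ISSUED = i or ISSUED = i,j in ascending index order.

ISSUED = 6,7

#0 head=0: mul.MUL i0 no-port MUL/MEM
#1 head=1: st.MEM xor.ALU i1,i2 dual
#2 head=3: blt.BR sub.ALU i3,i4 dual
#3 head=5: ld.MEM i5 WAW r2
#4 head=6: or.ALU or.ALU i6,i7 dual
#5 head=8: xor.ALU i8 tail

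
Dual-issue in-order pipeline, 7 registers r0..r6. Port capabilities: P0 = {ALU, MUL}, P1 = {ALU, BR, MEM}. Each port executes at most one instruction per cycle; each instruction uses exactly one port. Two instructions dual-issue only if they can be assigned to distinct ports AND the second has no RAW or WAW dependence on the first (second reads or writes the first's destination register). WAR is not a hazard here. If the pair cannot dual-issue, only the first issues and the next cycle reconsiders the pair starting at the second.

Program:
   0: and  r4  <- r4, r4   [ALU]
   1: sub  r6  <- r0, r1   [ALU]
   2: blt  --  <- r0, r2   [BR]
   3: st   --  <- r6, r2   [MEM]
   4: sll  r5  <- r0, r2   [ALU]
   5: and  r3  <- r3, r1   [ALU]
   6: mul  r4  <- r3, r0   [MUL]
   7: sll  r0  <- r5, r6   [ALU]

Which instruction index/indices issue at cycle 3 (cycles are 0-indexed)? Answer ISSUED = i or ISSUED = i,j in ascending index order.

c0: i0/i1 and sub  2-wide
c1: i2 blt  no-port BR/MEM
c2: i3/i4 st sll  2-wide
c3: i5 and  RAW r3
c4: i6/i7 mul sll  2-wide

ISSUED = 5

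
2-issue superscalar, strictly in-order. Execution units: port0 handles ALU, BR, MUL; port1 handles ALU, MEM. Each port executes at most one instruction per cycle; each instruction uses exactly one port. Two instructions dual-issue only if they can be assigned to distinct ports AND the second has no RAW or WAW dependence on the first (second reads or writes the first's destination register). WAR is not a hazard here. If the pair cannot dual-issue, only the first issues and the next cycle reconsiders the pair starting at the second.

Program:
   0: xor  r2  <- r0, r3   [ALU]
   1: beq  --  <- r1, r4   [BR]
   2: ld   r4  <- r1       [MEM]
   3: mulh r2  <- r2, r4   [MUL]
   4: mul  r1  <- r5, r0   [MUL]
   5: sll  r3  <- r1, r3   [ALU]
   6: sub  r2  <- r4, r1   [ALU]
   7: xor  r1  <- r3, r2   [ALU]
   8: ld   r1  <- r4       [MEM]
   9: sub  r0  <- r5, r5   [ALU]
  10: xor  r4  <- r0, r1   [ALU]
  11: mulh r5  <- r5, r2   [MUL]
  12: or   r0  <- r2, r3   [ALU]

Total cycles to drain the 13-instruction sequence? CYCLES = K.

CYCLES = 9

  cy0 -> i0,i1 (xor.ALU;beq.BR) pair
  cy1 -> i2 (ld.MEM) RAW r4
  cy2 -> i3 (mulh.MUL) no-port MUL/MUL
  cy3 -> i4 (mul.MUL) RAW r1
  cy4 -> i5,i6 (sll.ALU;sub.ALU) pair
  cy5 -> i7 (xor.ALU) WAW r1
  cy6 -> i8,i9 (ld.MEM;sub.ALU) pair
  cy7 -> i10,i11 (xor.ALU;mulh.MUL) pair
  cy8 -> i12 (or.ALU) tail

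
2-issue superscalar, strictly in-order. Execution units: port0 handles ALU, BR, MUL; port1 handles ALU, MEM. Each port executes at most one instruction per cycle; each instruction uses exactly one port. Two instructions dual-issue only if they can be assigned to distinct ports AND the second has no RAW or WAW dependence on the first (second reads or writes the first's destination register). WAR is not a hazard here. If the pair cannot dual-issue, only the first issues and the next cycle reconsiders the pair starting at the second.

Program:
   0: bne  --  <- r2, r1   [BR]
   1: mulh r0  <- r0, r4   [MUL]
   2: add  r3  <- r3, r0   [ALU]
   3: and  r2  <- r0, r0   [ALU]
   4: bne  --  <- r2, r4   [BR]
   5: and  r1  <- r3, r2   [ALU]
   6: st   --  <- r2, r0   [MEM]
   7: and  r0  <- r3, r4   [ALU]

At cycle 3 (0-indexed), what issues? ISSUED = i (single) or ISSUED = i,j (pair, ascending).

[0] i0  bne  -- no-port BR/MUL
[1] i1  mulh  -- RAW r0
[2] i2&i3  add and  -- 2-wide
[3] i4&i5  bne and  -- 2-wide
[4] i6&i7  st and  -- 2-wide

ISSUED = 4,5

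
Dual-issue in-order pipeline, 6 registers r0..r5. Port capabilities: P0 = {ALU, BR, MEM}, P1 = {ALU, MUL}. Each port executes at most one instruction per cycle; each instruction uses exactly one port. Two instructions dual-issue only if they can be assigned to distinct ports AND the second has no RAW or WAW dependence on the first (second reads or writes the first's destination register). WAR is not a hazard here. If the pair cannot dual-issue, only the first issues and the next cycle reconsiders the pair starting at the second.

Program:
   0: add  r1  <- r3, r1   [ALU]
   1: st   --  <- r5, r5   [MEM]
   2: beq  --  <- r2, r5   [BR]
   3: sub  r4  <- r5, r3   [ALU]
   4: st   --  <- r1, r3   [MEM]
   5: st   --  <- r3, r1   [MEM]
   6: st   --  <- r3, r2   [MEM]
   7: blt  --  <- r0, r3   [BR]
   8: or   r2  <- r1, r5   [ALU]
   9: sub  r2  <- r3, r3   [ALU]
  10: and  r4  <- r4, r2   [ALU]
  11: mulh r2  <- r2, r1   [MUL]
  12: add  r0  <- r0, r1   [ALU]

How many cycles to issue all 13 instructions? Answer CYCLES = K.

CYCLES = 9

c0: i0+i1 add.ALU+st.MEM  pair
c1: i2+i3 beq.BR+sub.ALU  pair
c2: i4 st.MEM  no-port MEM/MEM
c3: i5 st.MEM  no-port MEM/MEM
c4: i6 st.MEM  no-port MEM/BR
c5: i7+i8 blt.BR+or.ALU  pair
c6: i9 sub.ALU  RAW r2
c7: i10+i11 and.ALU+mulh.MUL  pair
c8: i12 add.ALU  tail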